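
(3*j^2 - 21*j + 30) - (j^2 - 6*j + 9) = 2*j^2 - 15*j + 21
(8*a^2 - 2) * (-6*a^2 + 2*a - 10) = -48*a^4 + 16*a^3 - 68*a^2 - 4*a + 20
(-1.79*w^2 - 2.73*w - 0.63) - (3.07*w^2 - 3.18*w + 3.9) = -4.86*w^2 + 0.45*w - 4.53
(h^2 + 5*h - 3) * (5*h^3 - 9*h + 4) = 5*h^5 + 25*h^4 - 24*h^3 - 41*h^2 + 47*h - 12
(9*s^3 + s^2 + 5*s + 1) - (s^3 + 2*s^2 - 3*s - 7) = 8*s^3 - s^2 + 8*s + 8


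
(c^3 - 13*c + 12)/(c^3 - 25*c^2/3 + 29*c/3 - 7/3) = 3*(c^2 + c - 12)/(3*c^2 - 22*c + 7)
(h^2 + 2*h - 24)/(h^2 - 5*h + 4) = (h + 6)/(h - 1)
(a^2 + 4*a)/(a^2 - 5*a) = (a + 4)/(a - 5)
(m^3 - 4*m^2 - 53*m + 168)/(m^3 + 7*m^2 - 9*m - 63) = (m - 8)/(m + 3)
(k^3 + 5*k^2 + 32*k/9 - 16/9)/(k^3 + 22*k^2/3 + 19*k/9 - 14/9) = (3*k^2 + 16*k + 16)/(3*k^2 + 23*k + 14)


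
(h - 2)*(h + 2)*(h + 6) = h^3 + 6*h^2 - 4*h - 24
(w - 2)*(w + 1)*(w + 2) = w^3 + w^2 - 4*w - 4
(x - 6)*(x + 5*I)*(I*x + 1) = I*x^3 - 4*x^2 - 6*I*x^2 + 24*x + 5*I*x - 30*I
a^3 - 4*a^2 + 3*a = a*(a - 3)*(a - 1)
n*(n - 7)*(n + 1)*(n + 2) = n^4 - 4*n^3 - 19*n^2 - 14*n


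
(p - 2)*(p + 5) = p^2 + 3*p - 10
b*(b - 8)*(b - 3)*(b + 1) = b^4 - 10*b^3 + 13*b^2 + 24*b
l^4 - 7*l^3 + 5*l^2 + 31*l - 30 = (l - 5)*(l - 3)*(l - 1)*(l + 2)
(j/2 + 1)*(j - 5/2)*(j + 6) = j^3/2 + 11*j^2/4 - 4*j - 15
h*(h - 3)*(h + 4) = h^3 + h^2 - 12*h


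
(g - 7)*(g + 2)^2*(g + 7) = g^4 + 4*g^3 - 45*g^2 - 196*g - 196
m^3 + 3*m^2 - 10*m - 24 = (m - 3)*(m + 2)*(m + 4)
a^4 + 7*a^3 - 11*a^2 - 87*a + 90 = (a - 3)*(a - 1)*(a + 5)*(a + 6)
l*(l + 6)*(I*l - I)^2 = -l^4 - 4*l^3 + 11*l^2 - 6*l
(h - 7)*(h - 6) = h^2 - 13*h + 42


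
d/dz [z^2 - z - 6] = 2*z - 1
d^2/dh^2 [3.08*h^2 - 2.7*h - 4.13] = 6.16000000000000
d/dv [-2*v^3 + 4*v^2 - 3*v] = -6*v^2 + 8*v - 3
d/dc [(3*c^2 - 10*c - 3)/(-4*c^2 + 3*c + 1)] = (-31*c^2 - 18*c - 1)/(16*c^4 - 24*c^3 + c^2 + 6*c + 1)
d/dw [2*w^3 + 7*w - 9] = 6*w^2 + 7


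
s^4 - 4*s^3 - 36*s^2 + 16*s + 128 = (s - 8)*(s - 2)*(s + 2)*(s + 4)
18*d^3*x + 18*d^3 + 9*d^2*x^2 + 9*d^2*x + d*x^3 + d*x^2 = (3*d + x)*(6*d + x)*(d*x + d)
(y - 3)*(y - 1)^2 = y^3 - 5*y^2 + 7*y - 3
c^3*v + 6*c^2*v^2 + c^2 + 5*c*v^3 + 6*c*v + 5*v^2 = (c + v)*(c + 5*v)*(c*v + 1)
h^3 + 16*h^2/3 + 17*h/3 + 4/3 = (h + 1/3)*(h + 1)*(h + 4)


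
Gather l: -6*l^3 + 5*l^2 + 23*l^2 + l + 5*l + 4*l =-6*l^3 + 28*l^2 + 10*l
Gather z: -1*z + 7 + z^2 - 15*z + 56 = z^2 - 16*z + 63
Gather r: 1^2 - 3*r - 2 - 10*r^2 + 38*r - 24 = -10*r^2 + 35*r - 25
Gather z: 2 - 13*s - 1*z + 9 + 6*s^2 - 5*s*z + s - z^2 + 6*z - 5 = 6*s^2 - 12*s - z^2 + z*(5 - 5*s) + 6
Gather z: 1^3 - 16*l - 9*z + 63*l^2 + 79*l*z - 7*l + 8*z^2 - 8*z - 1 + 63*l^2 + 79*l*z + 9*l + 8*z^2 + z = 126*l^2 - 14*l + 16*z^2 + z*(158*l - 16)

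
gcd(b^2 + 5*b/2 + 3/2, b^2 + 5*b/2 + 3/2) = b^2 + 5*b/2 + 3/2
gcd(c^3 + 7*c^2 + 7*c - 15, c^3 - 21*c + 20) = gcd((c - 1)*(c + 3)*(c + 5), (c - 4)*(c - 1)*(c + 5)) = c^2 + 4*c - 5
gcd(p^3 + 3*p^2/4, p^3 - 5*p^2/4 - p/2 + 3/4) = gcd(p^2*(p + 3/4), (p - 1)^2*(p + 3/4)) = p + 3/4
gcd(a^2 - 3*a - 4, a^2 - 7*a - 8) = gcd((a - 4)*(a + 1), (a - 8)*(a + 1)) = a + 1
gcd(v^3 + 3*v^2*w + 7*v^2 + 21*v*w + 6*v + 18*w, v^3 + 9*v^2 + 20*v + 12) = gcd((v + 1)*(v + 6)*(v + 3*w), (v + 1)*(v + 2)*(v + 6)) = v^2 + 7*v + 6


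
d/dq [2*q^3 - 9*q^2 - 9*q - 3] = 6*q^2 - 18*q - 9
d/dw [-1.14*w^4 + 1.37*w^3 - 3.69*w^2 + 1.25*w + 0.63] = -4.56*w^3 + 4.11*w^2 - 7.38*w + 1.25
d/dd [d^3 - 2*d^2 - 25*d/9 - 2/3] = 3*d^2 - 4*d - 25/9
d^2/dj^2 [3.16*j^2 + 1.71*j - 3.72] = 6.32000000000000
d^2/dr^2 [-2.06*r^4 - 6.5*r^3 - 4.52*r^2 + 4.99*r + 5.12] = -24.72*r^2 - 39.0*r - 9.04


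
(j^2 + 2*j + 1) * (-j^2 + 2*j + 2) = -j^4 + 5*j^2 + 6*j + 2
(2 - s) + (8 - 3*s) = 10 - 4*s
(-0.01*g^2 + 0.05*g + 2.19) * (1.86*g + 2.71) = -0.0186*g^3 + 0.0659*g^2 + 4.2089*g + 5.9349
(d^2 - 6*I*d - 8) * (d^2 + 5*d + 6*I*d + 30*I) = d^4 + 5*d^3 + 28*d^2 + 140*d - 48*I*d - 240*I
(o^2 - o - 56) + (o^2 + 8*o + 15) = 2*o^2 + 7*o - 41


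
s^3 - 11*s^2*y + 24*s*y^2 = s*(s - 8*y)*(s - 3*y)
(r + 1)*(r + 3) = r^2 + 4*r + 3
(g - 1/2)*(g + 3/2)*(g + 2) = g^3 + 3*g^2 + 5*g/4 - 3/2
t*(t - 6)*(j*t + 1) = j*t^3 - 6*j*t^2 + t^2 - 6*t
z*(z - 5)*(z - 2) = z^3 - 7*z^2 + 10*z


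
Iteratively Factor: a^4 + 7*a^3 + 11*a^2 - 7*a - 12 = (a + 1)*(a^3 + 6*a^2 + 5*a - 12) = (a + 1)*(a + 4)*(a^2 + 2*a - 3) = (a + 1)*(a + 3)*(a + 4)*(a - 1)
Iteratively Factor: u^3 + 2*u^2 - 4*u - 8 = (u + 2)*(u^2 - 4) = (u + 2)^2*(u - 2)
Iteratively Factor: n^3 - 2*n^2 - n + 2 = (n - 1)*(n^2 - n - 2) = (n - 1)*(n + 1)*(n - 2)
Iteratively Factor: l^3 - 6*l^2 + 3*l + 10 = (l - 5)*(l^2 - l - 2) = (l - 5)*(l - 2)*(l + 1)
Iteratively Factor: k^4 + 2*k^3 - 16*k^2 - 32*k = (k + 4)*(k^3 - 2*k^2 - 8*k) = (k - 4)*(k + 4)*(k^2 + 2*k) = (k - 4)*(k + 2)*(k + 4)*(k)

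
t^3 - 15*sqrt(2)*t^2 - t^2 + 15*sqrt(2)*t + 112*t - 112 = (t - 1)*(t - 8*sqrt(2))*(t - 7*sqrt(2))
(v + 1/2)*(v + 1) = v^2 + 3*v/2 + 1/2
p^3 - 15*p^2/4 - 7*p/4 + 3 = (p - 4)*(p - 3/4)*(p + 1)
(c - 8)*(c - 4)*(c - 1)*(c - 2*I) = c^4 - 13*c^3 - 2*I*c^3 + 44*c^2 + 26*I*c^2 - 32*c - 88*I*c + 64*I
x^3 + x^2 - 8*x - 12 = (x - 3)*(x + 2)^2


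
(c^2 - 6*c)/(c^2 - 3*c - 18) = c/(c + 3)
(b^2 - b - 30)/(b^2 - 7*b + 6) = (b + 5)/(b - 1)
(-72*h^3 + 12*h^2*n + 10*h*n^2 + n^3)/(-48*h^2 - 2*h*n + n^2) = (12*h^2 - 4*h*n - n^2)/(8*h - n)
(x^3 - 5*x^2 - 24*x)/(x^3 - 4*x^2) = (x^2 - 5*x - 24)/(x*(x - 4))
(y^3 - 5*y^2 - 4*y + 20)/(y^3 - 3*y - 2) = (y^2 - 3*y - 10)/(y^2 + 2*y + 1)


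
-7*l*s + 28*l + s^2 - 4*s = (-7*l + s)*(s - 4)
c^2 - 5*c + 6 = (c - 3)*(c - 2)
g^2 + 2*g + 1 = (g + 1)^2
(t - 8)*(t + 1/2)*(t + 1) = t^3 - 13*t^2/2 - 23*t/2 - 4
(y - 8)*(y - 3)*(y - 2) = y^3 - 13*y^2 + 46*y - 48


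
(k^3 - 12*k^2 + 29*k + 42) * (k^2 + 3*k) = k^5 - 9*k^4 - 7*k^3 + 129*k^2 + 126*k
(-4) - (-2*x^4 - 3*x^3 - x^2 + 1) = 2*x^4 + 3*x^3 + x^2 - 5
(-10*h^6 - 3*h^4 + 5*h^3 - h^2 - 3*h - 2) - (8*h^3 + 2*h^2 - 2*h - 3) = -10*h^6 - 3*h^4 - 3*h^3 - 3*h^2 - h + 1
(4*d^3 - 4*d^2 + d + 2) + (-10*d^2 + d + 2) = 4*d^3 - 14*d^2 + 2*d + 4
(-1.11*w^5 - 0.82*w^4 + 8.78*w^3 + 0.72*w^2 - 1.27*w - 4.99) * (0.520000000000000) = -0.5772*w^5 - 0.4264*w^4 + 4.5656*w^3 + 0.3744*w^2 - 0.6604*w - 2.5948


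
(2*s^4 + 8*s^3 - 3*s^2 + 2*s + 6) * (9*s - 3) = 18*s^5 + 66*s^4 - 51*s^3 + 27*s^2 + 48*s - 18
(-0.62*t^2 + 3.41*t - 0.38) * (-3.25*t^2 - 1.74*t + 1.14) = 2.015*t^4 - 10.0037*t^3 - 5.4052*t^2 + 4.5486*t - 0.4332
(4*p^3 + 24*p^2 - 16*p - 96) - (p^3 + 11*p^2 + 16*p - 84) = 3*p^3 + 13*p^2 - 32*p - 12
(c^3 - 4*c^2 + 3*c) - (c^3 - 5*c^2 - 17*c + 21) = c^2 + 20*c - 21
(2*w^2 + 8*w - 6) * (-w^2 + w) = -2*w^4 - 6*w^3 + 14*w^2 - 6*w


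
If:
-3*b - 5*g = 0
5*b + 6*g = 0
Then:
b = 0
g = 0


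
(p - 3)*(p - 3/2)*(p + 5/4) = p^3 - 13*p^2/4 - 9*p/8 + 45/8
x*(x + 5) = x^2 + 5*x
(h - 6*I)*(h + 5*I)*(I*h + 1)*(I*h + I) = -h^4 - h^3 + 2*I*h^3 - 29*h^2 + 2*I*h^2 - 29*h + 30*I*h + 30*I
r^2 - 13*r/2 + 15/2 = (r - 5)*(r - 3/2)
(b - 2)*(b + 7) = b^2 + 5*b - 14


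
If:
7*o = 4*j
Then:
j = 7*o/4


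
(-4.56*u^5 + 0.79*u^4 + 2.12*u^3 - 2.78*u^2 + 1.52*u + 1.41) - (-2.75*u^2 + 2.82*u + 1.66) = -4.56*u^5 + 0.79*u^4 + 2.12*u^3 - 0.0299999999999998*u^2 - 1.3*u - 0.25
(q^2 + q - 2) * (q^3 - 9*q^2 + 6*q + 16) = q^5 - 8*q^4 - 5*q^3 + 40*q^2 + 4*q - 32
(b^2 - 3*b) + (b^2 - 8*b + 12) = 2*b^2 - 11*b + 12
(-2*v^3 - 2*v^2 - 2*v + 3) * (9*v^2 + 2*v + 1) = -18*v^5 - 22*v^4 - 24*v^3 + 21*v^2 + 4*v + 3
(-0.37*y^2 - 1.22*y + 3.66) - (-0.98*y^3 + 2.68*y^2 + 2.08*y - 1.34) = 0.98*y^3 - 3.05*y^2 - 3.3*y + 5.0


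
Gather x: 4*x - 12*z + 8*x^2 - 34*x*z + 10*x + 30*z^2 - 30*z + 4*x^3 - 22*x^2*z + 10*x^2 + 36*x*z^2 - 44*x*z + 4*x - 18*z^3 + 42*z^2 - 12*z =4*x^3 + x^2*(18 - 22*z) + x*(36*z^2 - 78*z + 18) - 18*z^3 + 72*z^2 - 54*z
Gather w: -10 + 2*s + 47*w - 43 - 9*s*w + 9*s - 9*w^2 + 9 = 11*s - 9*w^2 + w*(47 - 9*s) - 44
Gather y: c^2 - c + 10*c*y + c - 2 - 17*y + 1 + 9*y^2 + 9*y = c^2 + 9*y^2 + y*(10*c - 8) - 1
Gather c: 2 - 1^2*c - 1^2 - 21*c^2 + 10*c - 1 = -21*c^2 + 9*c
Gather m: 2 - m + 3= 5 - m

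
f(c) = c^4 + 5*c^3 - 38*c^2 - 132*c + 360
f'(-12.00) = -3972.00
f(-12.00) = 8568.00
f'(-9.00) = -1149.00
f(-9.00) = 1386.00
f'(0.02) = -133.51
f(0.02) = 357.34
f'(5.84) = 732.45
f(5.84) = 452.18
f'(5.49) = 564.74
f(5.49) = 225.77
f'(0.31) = -154.00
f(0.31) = 315.59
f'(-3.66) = 150.98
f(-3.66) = 268.39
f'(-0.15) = -120.28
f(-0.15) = 378.93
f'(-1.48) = 0.37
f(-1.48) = 460.71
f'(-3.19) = 133.23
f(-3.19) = 335.63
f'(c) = 4*c^3 + 15*c^2 - 76*c - 132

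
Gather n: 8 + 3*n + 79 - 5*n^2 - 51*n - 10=-5*n^2 - 48*n + 77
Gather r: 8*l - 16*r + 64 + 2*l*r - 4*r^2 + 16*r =2*l*r + 8*l - 4*r^2 + 64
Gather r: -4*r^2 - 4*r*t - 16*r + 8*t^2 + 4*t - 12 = -4*r^2 + r*(-4*t - 16) + 8*t^2 + 4*t - 12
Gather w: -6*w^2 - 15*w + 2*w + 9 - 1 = -6*w^2 - 13*w + 8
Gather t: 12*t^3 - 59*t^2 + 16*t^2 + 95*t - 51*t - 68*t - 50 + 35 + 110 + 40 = 12*t^3 - 43*t^2 - 24*t + 135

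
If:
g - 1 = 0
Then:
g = 1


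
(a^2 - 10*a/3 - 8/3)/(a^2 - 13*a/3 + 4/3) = (3*a + 2)/(3*a - 1)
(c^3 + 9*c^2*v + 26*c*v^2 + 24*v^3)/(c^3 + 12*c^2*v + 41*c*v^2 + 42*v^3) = (c + 4*v)/(c + 7*v)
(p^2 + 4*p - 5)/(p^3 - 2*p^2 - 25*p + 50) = (p - 1)/(p^2 - 7*p + 10)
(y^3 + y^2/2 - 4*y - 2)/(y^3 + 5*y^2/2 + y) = (y - 2)/y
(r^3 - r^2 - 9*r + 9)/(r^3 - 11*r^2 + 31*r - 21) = (r + 3)/(r - 7)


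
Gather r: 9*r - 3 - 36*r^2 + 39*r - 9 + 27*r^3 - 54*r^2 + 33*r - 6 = 27*r^3 - 90*r^2 + 81*r - 18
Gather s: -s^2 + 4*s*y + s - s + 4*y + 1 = -s^2 + 4*s*y + 4*y + 1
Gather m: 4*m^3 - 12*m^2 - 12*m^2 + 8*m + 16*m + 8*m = 4*m^3 - 24*m^2 + 32*m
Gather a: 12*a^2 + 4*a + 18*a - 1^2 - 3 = 12*a^2 + 22*a - 4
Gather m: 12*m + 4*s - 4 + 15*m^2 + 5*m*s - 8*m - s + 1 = 15*m^2 + m*(5*s + 4) + 3*s - 3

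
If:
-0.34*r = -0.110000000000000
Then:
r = 0.32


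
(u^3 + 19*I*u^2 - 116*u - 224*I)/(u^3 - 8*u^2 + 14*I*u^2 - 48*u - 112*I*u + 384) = (u^2 + 11*I*u - 28)/(u^2 + u*(-8 + 6*I) - 48*I)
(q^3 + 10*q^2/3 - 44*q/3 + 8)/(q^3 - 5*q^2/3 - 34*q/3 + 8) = (q^2 + 4*q - 12)/(q^2 - q - 12)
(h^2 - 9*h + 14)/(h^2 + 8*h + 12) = (h^2 - 9*h + 14)/(h^2 + 8*h + 12)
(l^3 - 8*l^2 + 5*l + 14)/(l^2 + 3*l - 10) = (l^2 - 6*l - 7)/(l + 5)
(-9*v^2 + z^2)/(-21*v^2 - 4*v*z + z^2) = (-3*v + z)/(-7*v + z)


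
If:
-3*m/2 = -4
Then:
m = 8/3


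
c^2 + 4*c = c*(c + 4)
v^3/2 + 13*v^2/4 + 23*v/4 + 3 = (v/2 + 1/2)*(v + 3/2)*(v + 4)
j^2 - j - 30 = (j - 6)*(j + 5)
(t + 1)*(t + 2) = t^2 + 3*t + 2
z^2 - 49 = (z - 7)*(z + 7)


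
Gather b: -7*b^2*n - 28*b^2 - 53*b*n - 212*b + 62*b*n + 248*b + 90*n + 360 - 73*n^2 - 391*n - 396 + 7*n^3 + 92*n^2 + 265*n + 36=b^2*(-7*n - 28) + b*(9*n + 36) + 7*n^3 + 19*n^2 - 36*n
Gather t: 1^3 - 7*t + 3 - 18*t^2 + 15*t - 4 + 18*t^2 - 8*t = 0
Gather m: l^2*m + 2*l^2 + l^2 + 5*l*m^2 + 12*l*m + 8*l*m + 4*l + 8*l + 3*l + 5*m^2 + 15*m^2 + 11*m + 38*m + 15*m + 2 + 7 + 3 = 3*l^2 + 15*l + m^2*(5*l + 20) + m*(l^2 + 20*l + 64) + 12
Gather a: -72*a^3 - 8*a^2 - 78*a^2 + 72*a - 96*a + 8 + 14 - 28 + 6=-72*a^3 - 86*a^2 - 24*a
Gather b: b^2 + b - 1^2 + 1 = b^2 + b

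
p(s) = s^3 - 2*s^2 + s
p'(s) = 3*s^2 - 4*s + 1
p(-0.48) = -1.05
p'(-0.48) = 3.61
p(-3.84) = -89.95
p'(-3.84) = 60.60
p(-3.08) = -51.27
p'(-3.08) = 41.78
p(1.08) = 0.01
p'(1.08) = 0.18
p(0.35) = 0.15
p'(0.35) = -0.03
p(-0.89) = -3.18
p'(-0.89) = 6.94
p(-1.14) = -5.22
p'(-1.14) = 9.46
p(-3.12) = -52.96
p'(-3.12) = 42.68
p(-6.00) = -294.00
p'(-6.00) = 133.00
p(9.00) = 576.00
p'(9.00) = 208.00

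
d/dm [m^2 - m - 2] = 2*m - 1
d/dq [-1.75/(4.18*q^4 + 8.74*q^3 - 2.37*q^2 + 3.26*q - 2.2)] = (29.26*q^3 + 45.885*q^2 - 8.295*q + 5.705)/(4.18*q^4 + 8.74*q^3 - 2.37*q^2 + 3.26*q - 2.2)^2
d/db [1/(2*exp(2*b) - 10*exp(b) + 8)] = (5/2 - exp(b))*exp(b)/(exp(2*b) - 5*exp(b) + 4)^2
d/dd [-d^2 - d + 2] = -2*d - 1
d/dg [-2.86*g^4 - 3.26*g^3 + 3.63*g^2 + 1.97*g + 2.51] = -11.44*g^3 - 9.78*g^2 + 7.26*g + 1.97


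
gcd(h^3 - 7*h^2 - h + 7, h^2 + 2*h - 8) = 1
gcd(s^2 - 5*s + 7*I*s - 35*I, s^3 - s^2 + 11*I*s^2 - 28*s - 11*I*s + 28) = s + 7*I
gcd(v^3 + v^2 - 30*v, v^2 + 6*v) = v^2 + 6*v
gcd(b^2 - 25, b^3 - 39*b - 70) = b + 5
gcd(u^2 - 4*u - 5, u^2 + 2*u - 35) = u - 5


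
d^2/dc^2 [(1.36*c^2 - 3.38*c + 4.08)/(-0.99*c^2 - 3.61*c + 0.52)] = (-1.77635683940025e-15*c^4 + 16.346484*c^3 - 28.193616*c^2 - 77.048928*c - 98.58832)/(0.970299*c^6 + 10.614483*c^5 + 37.176381*c^4 + 35.895313*c^3 - 19.526988*c^2 + 2.928432*c - 0.140608)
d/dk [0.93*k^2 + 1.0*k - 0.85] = 1.86*k + 1.0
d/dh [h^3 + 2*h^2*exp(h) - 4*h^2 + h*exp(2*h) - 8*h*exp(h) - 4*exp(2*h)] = 2*h^2*exp(h) + 3*h^2 + 2*h*exp(2*h) - 4*h*exp(h) - 8*h - 7*exp(2*h) - 8*exp(h)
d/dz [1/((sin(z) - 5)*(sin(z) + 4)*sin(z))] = (-3*cos(z) + 2/tan(z) + 20*cos(z)/sin(z)^2)/((sin(z) - 5)^2*(sin(z) + 4)^2)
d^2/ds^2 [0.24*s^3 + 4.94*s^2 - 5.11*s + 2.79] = 1.44*s + 9.88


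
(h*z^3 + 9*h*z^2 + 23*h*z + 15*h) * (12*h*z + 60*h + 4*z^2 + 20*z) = 12*h^2*z^4 + 168*h^2*z^3 + 816*h^2*z^2 + 1560*h^2*z + 900*h^2 + 4*h*z^5 + 56*h*z^4 + 272*h*z^3 + 520*h*z^2 + 300*h*z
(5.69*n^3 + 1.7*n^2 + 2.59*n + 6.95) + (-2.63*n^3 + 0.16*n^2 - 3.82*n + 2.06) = 3.06*n^3 + 1.86*n^2 - 1.23*n + 9.01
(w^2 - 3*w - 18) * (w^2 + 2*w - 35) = w^4 - w^3 - 59*w^2 + 69*w + 630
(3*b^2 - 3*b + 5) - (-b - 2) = 3*b^2 - 2*b + 7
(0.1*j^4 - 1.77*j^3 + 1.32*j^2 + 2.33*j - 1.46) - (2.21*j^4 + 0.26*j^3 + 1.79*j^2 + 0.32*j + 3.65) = -2.11*j^4 - 2.03*j^3 - 0.47*j^2 + 2.01*j - 5.11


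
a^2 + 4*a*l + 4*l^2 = (a + 2*l)^2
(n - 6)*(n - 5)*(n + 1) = n^3 - 10*n^2 + 19*n + 30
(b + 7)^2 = b^2 + 14*b + 49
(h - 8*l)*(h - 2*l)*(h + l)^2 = h^4 - 8*h^3*l - 3*h^2*l^2 + 22*h*l^3 + 16*l^4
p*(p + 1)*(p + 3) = p^3 + 4*p^2 + 3*p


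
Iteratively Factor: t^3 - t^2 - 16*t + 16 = (t - 1)*(t^2 - 16) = (t - 4)*(t - 1)*(t + 4)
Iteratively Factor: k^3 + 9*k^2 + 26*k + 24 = (k + 3)*(k^2 + 6*k + 8) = (k + 3)*(k + 4)*(k + 2)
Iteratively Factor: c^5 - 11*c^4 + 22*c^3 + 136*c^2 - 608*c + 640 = (c - 4)*(c^4 - 7*c^3 - 6*c^2 + 112*c - 160) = (c - 4)^2*(c^3 - 3*c^2 - 18*c + 40) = (c - 4)^2*(c + 4)*(c^2 - 7*c + 10) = (c - 4)^2*(c - 2)*(c + 4)*(c - 5)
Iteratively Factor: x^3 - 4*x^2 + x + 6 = (x - 3)*(x^2 - x - 2) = (x - 3)*(x + 1)*(x - 2)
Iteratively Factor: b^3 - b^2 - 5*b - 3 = (b + 1)*(b^2 - 2*b - 3) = (b - 3)*(b + 1)*(b + 1)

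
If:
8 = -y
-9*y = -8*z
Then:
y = -8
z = -9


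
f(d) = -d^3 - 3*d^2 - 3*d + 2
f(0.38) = 0.37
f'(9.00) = -300.00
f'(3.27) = -54.70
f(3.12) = -66.93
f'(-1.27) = -0.22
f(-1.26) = 3.02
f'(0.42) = -6.05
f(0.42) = 0.14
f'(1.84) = -24.20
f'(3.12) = -50.92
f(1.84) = -19.91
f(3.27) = -74.85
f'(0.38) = -5.71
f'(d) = -3*d^2 - 6*d - 3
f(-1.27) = 3.02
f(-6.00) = 128.00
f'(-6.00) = -75.00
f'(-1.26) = -0.20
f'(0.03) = -3.18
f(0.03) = 1.91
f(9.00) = -997.00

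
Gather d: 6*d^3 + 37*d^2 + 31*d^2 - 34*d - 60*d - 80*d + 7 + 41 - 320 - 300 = 6*d^3 + 68*d^2 - 174*d - 572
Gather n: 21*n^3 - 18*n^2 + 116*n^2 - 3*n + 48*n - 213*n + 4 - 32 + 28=21*n^3 + 98*n^2 - 168*n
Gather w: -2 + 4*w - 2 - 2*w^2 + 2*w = -2*w^2 + 6*w - 4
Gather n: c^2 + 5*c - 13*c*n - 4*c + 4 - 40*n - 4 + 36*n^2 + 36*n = c^2 + c + 36*n^2 + n*(-13*c - 4)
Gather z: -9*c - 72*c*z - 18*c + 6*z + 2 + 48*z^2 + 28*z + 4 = -27*c + 48*z^2 + z*(34 - 72*c) + 6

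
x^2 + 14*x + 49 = (x + 7)^2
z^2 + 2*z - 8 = (z - 2)*(z + 4)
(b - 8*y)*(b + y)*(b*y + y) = b^3*y - 7*b^2*y^2 + b^2*y - 8*b*y^3 - 7*b*y^2 - 8*y^3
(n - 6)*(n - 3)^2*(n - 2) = n^4 - 14*n^3 + 69*n^2 - 144*n + 108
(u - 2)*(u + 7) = u^2 + 5*u - 14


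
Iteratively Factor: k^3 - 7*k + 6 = (k + 3)*(k^2 - 3*k + 2) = (k - 1)*(k + 3)*(k - 2)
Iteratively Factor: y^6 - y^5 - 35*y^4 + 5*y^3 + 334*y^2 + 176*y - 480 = (y - 5)*(y^5 + 4*y^4 - 15*y^3 - 70*y^2 - 16*y + 96) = (y - 5)*(y - 4)*(y^4 + 8*y^3 + 17*y^2 - 2*y - 24) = (y - 5)*(y - 4)*(y + 2)*(y^3 + 6*y^2 + 5*y - 12) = (y - 5)*(y - 4)*(y - 1)*(y + 2)*(y^2 + 7*y + 12) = (y - 5)*(y - 4)*(y - 1)*(y + 2)*(y + 4)*(y + 3)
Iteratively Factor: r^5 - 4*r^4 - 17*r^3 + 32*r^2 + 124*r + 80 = (r + 2)*(r^4 - 6*r^3 - 5*r^2 + 42*r + 40) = (r - 4)*(r + 2)*(r^3 - 2*r^2 - 13*r - 10) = (r - 4)*(r + 2)^2*(r^2 - 4*r - 5) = (r - 5)*(r - 4)*(r + 2)^2*(r + 1)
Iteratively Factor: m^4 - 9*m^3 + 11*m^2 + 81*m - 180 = (m - 5)*(m^3 - 4*m^2 - 9*m + 36) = (m - 5)*(m - 3)*(m^2 - m - 12) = (m - 5)*(m - 3)*(m + 3)*(m - 4)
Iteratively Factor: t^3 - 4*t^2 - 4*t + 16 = (t - 4)*(t^2 - 4) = (t - 4)*(t - 2)*(t + 2)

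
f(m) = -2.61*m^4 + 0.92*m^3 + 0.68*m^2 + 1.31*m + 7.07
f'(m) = -10.44*m^3 + 2.76*m^2 + 1.36*m + 1.31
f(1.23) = 5.45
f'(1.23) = -12.27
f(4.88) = -1343.62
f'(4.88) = -1139.60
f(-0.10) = 6.94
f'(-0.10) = 1.21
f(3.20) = -225.31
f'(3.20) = -308.17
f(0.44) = 7.76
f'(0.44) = 1.55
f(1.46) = 1.44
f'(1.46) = -23.31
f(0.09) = 7.19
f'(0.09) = 1.45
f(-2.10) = -51.96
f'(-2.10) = 107.31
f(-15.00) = -135095.83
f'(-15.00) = 35836.91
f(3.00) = -169.45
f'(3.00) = -251.65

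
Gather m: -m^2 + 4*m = -m^2 + 4*m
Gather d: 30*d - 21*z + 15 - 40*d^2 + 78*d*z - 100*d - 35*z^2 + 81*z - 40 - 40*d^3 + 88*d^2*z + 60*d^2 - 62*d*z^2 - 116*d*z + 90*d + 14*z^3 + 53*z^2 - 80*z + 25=-40*d^3 + d^2*(88*z + 20) + d*(-62*z^2 - 38*z + 20) + 14*z^3 + 18*z^2 - 20*z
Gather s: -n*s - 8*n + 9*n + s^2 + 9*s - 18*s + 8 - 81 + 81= n + s^2 + s*(-n - 9) + 8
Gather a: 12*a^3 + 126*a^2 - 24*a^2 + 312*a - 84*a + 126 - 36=12*a^3 + 102*a^2 + 228*a + 90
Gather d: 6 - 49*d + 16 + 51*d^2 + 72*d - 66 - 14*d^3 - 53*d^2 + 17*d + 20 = -14*d^3 - 2*d^2 + 40*d - 24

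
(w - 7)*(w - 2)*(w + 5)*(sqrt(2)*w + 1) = sqrt(2)*w^4 - 4*sqrt(2)*w^3 + w^3 - 31*sqrt(2)*w^2 - 4*w^2 - 31*w + 70*sqrt(2)*w + 70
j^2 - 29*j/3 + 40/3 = (j - 8)*(j - 5/3)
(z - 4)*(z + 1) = z^2 - 3*z - 4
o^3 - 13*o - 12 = (o - 4)*(o + 1)*(o + 3)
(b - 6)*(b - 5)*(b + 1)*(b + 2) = b^4 - 8*b^3 - b^2 + 68*b + 60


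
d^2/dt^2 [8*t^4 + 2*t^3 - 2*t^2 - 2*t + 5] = 96*t^2 + 12*t - 4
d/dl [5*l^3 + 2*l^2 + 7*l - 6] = 15*l^2 + 4*l + 7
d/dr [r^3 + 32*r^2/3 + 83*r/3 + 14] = 3*r^2 + 64*r/3 + 83/3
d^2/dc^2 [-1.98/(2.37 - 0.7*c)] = 1.9404/(0.7*c - 2.37)^3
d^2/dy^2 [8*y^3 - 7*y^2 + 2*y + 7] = 48*y - 14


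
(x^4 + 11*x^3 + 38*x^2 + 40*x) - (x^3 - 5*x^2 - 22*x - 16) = x^4 + 10*x^3 + 43*x^2 + 62*x + 16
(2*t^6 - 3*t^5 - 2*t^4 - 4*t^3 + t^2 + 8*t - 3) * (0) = 0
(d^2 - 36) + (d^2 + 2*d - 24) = 2*d^2 + 2*d - 60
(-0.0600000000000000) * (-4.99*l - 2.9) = 0.2994*l + 0.174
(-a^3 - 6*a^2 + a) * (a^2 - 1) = -a^5 - 6*a^4 + 2*a^3 + 6*a^2 - a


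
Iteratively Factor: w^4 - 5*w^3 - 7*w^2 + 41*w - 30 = (w - 1)*(w^3 - 4*w^2 - 11*w + 30) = (w - 5)*(w - 1)*(w^2 + w - 6) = (w - 5)*(w - 1)*(w + 3)*(w - 2)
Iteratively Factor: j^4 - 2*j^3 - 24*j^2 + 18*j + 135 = (j + 3)*(j^3 - 5*j^2 - 9*j + 45) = (j - 3)*(j + 3)*(j^2 - 2*j - 15) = (j - 5)*(j - 3)*(j + 3)*(j + 3)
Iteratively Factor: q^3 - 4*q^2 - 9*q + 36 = (q - 3)*(q^2 - q - 12) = (q - 4)*(q - 3)*(q + 3)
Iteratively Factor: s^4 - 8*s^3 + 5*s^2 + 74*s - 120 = (s - 5)*(s^3 - 3*s^2 - 10*s + 24) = (s - 5)*(s - 4)*(s^2 + s - 6) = (s - 5)*(s - 4)*(s + 3)*(s - 2)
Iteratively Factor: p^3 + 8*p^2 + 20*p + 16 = (p + 2)*(p^2 + 6*p + 8) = (p + 2)*(p + 4)*(p + 2)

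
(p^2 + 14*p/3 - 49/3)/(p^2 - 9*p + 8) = (3*p^2 + 14*p - 49)/(3*(p^2 - 9*p + 8))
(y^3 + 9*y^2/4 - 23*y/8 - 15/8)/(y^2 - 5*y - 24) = (8*y^2 - 6*y - 5)/(8*(y - 8))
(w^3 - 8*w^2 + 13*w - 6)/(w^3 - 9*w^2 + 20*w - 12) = (w - 1)/(w - 2)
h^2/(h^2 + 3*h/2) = 2*h/(2*h + 3)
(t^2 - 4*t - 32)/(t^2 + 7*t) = (t^2 - 4*t - 32)/(t*(t + 7))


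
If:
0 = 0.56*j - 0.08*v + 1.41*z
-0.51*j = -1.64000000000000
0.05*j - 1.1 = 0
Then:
No Solution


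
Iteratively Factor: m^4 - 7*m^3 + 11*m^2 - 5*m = (m)*(m^3 - 7*m^2 + 11*m - 5) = m*(m - 1)*(m^2 - 6*m + 5) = m*(m - 1)^2*(m - 5)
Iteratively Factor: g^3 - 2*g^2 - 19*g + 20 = (g - 1)*(g^2 - g - 20) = (g - 5)*(g - 1)*(g + 4)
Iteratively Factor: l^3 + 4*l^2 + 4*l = (l)*(l^2 + 4*l + 4) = l*(l + 2)*(l + 2)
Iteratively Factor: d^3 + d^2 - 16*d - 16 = (d + 4)*(d^2 - 3*d - 4) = (d - 4)*(d + 4)*(d + 1)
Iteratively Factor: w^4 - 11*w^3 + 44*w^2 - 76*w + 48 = (w - 2)*(w^3 - 9*w^2 + 26*w - 24) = (w - 3)*(w - 2)*(w^2 - 6*w + 8) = (w - 3)*(w - 2)^2*(w - 4)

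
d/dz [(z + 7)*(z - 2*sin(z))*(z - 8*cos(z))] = (z + 7)*(z - 2*sin(z))*(8*sin(z) + 1) - (z + 7)*(z - 8*cos(z))*(2*cos(z) - 1) + (z - 2*sin(z))*(z - 8*cos(z))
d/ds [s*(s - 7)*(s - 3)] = 3*s^2 - 20*s + 21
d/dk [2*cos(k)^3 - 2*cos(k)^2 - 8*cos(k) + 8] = 2*(-3*cos(k)^2 + 2*cos(k) + 4)*sin(k)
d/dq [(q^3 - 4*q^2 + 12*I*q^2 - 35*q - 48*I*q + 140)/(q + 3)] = (2*q^3 + q^2*(5 + 12*I) + q*(-24 + 72*I) - 245 - 144*I)/(q^2 + 6*q + 9)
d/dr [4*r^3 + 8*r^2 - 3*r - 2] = 12*r^2 + 16*r - 3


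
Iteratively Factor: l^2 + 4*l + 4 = (l + 2)*(l + 2)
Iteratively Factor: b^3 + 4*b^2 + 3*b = (b + 3)*(b^2 + b) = b*(b + 3)*(b + 1)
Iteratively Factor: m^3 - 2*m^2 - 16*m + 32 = (m - 4)*(m^2 + 2*m - 8) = (m - 4)*(m - 2)*(m + 4)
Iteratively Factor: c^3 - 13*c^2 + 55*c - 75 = (c - 5)*(c^2 - 8*c + 15) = (c - 5)^2*(c - 3)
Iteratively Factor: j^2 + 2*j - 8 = (j + 4)*(j - 2)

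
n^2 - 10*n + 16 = (n - 8)*(n - 2)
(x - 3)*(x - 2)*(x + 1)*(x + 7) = x^4 + 3*x^3 - 27*x^2 + 13*x + 42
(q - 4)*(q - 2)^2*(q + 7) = q^4 - q^3 - 36*q^2 + 124*q - 112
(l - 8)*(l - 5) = l^2 - 13*l + 40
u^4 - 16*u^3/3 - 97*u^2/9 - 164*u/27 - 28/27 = (u - 7)*(u + 1/3)*(u + 2/3)^2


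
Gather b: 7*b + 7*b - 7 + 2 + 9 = 14*b + 4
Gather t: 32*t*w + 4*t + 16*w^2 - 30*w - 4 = t*(32*w + 4) + 16*w^2 - 30*w - 4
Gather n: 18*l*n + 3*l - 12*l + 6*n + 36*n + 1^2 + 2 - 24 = -9*l + n*(18*l + 42) - 21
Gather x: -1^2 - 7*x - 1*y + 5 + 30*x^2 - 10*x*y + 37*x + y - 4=30*x^2 + x*(30 - 10*y)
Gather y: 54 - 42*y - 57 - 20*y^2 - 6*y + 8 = -20*y^2 - 48*y + 5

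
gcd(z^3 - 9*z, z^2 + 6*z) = z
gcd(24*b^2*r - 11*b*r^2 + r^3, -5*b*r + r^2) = r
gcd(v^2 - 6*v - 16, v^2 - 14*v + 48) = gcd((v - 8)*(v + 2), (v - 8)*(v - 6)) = v - 8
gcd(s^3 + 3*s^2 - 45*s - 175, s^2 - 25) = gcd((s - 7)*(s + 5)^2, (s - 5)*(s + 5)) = s + 5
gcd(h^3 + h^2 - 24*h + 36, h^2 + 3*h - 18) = h^2 + 3*h - 18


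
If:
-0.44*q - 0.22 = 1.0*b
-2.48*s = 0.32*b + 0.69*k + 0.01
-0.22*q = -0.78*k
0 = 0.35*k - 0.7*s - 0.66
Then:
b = -2.84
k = 1.68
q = 5.94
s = -0.10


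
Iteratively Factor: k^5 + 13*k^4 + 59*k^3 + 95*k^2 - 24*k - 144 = (k + 4)*(k^4 + 9*k^3 + 23*k^2 + 3*k - 36) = (k + 3)*(k + 4)*(k^3 + 6*k^2 + 5*k - 12) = (k - 1)*(k + 3)*(k + 4)*(k^2 + 7*k + 12) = (k - 1)*(k + 3)^2*(k + 4)*(k + 4)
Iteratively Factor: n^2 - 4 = (n + 2)*(n - 2)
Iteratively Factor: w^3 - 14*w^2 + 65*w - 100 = (w - 5)*(w^2 - 9*w + 20) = (w - 5)^2*(w - 4)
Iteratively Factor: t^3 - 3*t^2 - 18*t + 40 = (t - 5)*(t^2 + 2*t - 8) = (t - 5)*(t + 4)*(t - 2)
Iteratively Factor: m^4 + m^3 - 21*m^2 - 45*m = (m)*(m^3 + m^2 - 21*m - 45) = m*(m + 3)*(m^2 - 2*m - 15) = m*(m - 5)*(m + 3)*(m + 3)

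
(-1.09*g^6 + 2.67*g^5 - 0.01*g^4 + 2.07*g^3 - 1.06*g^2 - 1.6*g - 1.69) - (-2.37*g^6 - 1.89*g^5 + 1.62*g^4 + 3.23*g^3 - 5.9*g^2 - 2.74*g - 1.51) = 1.28*g^6 + 4.56*g^5 - 1.63*g^4 - 1.16*g^3 + 4.84*g^2 + 1.14*g - 0.18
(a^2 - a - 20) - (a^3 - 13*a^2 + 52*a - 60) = -a^3 + 14*a^2 - 53*a + 40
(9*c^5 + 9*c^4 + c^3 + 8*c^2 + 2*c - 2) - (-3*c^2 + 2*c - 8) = 9*c^5 + 9*c^4 + c^3 + 11*c^2 + 6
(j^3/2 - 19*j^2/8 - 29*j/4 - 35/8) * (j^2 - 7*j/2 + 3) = j^5/2 - 33*j^4/8 + 41*j^3/16 + 111*j^2/8 - 103*j/16 - 105/8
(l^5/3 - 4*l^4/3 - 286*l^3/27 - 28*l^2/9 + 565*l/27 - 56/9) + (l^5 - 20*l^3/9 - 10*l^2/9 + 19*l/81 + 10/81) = 4*l^5/3 - 4*l^4/3 - 346*l^3/27 - 38*l^2/9 + 1714*l/81 - 494/81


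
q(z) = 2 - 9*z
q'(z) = -9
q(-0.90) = 10.10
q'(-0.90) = -9.00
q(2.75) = -22.75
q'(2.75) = -9.00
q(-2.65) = 25.85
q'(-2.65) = -9.00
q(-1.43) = 14.87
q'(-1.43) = -9.00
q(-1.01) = 11.09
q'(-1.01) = -9.00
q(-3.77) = 35.93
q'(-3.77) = -9.00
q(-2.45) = 24.05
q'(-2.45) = -9.00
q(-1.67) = 17.03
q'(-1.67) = -9.00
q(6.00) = -52.00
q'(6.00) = -9.00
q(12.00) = -106.00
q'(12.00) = -9.00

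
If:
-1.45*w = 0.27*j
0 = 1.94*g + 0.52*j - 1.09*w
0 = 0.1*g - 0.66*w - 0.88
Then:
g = -3.83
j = 10.28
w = -1.91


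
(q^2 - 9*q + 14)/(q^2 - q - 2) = (q - 7)/(q + 1)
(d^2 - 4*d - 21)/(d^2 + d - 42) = (d^2 - 4*d - 21)/(d^2 + d - 42)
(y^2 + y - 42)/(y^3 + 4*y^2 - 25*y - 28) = (y - 6)/(y^2 - 3*y - 4)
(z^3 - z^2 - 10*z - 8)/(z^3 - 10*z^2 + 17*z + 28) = (z + 2)/(z - 7)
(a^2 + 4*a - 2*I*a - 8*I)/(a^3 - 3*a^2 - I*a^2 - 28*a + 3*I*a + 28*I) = (a - 2*I)/(a^2 - a*(7 + I) + 7*I)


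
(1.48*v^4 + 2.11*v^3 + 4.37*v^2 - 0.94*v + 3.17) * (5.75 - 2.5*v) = -3.7*v^5 + 3.235*v^4 + 1.2075*v^3 + 27.4775*v^2 - 13.33*v + 18.2275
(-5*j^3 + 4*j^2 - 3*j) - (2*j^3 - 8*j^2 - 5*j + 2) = -7*j^3 + 12*j^2 + 2*j - 2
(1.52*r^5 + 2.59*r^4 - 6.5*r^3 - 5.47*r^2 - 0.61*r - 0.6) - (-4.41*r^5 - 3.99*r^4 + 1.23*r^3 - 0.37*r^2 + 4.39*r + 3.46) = 5.93*r^5 + 6.58*r^4 - 7.73*r^3 - 5.1*r^2 - 5.0*r - 4.06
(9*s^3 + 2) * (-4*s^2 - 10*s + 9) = -36*s^5 - 90*s^4 + 81*s^3 - 8*s^2 - 20*s + 18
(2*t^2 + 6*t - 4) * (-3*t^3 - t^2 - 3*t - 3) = -6*t^5 - 20*t^4 - 20*t^2 - 6*t + 12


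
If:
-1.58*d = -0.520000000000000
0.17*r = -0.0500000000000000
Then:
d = 0.33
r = -0.29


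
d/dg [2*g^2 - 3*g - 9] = 4*g - 3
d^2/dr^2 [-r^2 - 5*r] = -2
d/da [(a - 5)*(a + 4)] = 2*a - 1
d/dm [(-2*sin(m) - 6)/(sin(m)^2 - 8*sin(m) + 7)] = 2*(sin(m)^2 + 6*sin(m) - 31)*cos(m)/(sin(m)^2 - 8*sin(m) + 7)^2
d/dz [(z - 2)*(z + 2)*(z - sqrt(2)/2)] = 3*z^2 - sqrt(2)*z - 4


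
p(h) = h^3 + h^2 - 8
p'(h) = 3*h^2 + 2*h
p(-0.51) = -7.87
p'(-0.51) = -0.24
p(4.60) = 110.50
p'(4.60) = 72.68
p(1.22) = -4.70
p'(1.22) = 6.91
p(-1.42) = -8.85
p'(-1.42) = 3.21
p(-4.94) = -104.15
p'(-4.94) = 63.33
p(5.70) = 209.68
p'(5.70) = 108.87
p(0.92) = -6.37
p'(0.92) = 4.38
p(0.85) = -6.66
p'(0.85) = 3.87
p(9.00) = 802.00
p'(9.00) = 261.00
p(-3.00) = -26.00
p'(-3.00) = 21.00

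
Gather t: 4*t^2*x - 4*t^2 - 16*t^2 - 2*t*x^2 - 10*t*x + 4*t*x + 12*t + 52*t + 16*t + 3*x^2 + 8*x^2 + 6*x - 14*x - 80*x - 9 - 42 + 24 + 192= t^2*(4*x - 20) + t*(-2*x^2 - 6*x + 80) + 11*x^2 - 88*x + 165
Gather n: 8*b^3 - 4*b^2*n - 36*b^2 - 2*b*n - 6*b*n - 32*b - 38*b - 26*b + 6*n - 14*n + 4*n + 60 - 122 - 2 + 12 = 8*b^3 - 36*b^2 - 96*b + n*(-4*b^2 - 8*b - 4) - 52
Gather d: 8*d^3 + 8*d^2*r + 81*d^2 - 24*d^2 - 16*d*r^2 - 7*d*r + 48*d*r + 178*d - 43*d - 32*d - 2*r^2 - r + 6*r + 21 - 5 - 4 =8*d^3 + d^2*(8*r + 57) + d*(-16*r^2 + 41*r + 103) - 2*r^2 + 5*r + 12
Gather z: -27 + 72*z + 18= 72*z - 9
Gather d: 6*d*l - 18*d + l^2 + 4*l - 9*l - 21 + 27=d*(6*l - 18) + l^2 - 5*l + 6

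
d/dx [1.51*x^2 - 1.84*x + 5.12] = 3.02*x - 1.84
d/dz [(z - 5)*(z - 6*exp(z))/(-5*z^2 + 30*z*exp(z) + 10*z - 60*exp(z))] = -3/(5*z^2 - 20*z + 20)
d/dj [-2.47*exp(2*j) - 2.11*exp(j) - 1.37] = (-4.94*exp(j) - 2.11)*exp(j)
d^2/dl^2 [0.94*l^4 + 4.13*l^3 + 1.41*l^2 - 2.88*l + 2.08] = 11.28*l^2 + 24.78*l + 2.82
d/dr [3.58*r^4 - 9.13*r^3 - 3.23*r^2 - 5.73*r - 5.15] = 14.32*r^3 - 27.39*r^2 - 6.46*r - 5.73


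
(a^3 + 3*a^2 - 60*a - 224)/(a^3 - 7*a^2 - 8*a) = (a^2 + 11*a + 28)/(a*(a + 1))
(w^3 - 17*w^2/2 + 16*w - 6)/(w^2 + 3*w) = (w^3 - 17*w^2/2 + 16*w - 6)/(w*(w + 3))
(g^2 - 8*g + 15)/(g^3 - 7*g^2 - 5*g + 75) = (g - 3)/(g^2 - 2*g - 15)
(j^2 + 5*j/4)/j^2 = (j + 5/4)/j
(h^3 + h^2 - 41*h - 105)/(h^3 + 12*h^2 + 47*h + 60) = (h - 7)/(h + 4)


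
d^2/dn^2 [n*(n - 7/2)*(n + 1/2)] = 6*n - 6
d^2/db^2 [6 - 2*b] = 0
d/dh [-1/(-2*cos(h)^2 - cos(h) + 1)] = (4*cos(h) + 1)*sin(h)/(cos(h) + cos(2*h))^2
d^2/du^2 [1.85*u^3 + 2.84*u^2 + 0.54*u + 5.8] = 11.1*u + 5.68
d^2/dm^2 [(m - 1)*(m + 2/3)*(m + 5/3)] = 6*m + 8/3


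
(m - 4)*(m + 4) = m^2 - 16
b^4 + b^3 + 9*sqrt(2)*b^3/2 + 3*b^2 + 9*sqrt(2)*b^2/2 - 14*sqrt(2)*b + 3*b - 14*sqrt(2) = (b + 1)*(b - sqrt(2))*(b + 2*sqrt(2))*(b + 7*sqrt(2)/2)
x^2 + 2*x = x*(x + 2)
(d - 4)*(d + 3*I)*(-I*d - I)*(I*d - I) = d^4 - 4*d^3 + 3*I*d^3 - d^2 - 12*I*d^2 + 4*d - 3*I*d + 12*I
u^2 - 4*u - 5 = (u - 5)*(u + 1)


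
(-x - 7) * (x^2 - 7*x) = -x^3 + 49*x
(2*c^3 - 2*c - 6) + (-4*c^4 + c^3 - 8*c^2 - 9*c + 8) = -4*c^4 + 3*c^3 - 8*c^2 - 11*c + 2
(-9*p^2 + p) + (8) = -9*p^2 + p + 8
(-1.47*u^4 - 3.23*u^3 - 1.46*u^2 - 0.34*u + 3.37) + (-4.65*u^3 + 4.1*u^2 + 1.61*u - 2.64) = -1.47*u^4 - 7.88*u^3 + 2.64*u^2 + 1.27*u + 0.73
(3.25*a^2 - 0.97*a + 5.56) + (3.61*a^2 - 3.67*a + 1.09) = 6.86*a^2 - 4.64*a + 6.65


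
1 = 1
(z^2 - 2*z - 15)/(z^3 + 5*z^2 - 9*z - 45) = (z - 5)/(z^2 + 2*z - 15)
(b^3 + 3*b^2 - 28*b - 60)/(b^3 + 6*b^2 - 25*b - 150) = (b + 2)/(b + 5)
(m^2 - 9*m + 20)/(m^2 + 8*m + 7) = (m^2 - 9*m + 20)/(m^2 + 8*m + 7)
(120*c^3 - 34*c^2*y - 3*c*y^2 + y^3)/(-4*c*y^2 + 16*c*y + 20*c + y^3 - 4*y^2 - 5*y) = (-30*c^2 + c*y + y^2)/(y^2 - 4*y - 5)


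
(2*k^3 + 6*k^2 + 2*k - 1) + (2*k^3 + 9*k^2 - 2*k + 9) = 4*k^3 + 15*k^2 + 8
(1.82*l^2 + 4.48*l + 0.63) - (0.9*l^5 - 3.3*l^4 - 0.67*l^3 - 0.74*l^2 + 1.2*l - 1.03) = -0.9*l^5 + 3.3*l^4 + 0.67*l^3 + 2.56*l^2 + 3.28*l + 1.66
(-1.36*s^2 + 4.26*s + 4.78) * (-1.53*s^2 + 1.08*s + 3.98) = 2.0808*s^4 - 7.9866*s^3 - 8.1254*s^2 + 22.1172*s + 19.0244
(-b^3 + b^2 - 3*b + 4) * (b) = -b^4 + b^3 - 3*b^2 + 4*b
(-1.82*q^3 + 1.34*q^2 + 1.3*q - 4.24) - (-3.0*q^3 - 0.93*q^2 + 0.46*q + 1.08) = 1.18*q^3 + 2.27*q^2 + 0.84*q - 5.32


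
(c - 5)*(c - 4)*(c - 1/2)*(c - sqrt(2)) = c^4 - 19*c^3/2 - sqrt(2)*c^3 + 19*sqrt(2)*c^2/2 + 49*c^2/2 - 49*sqrt(2)*c/2 - 10*c + 10*sqrt(2)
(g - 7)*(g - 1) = g^2 - 8*g + 7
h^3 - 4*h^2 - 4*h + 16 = (h - 4)*(h - 2)*(h + 2)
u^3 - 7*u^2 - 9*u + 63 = (u - 7)*(u - 3)*(u + 3)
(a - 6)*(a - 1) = a^2 - 7*a + 6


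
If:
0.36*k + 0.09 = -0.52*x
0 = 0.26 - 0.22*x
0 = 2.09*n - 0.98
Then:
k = -1.96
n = 0.47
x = 1.18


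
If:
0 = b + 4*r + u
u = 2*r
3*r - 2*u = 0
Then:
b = 0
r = 0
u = 0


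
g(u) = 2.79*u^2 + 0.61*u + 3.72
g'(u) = 5.58*u + 0.61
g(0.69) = 5.47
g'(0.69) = 4.46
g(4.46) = 61.94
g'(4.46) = 25.50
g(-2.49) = 19.50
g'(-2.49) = -13.28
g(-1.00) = 5.90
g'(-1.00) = -4.97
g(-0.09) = 3.69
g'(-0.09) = 0.11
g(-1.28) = 7.51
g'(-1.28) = -6.53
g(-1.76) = 11.29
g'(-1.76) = -9.21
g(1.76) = 13.44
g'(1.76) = 10.43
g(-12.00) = 398.16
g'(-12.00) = -66.35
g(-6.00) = 100.50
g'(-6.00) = -32.87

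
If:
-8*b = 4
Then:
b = -1/2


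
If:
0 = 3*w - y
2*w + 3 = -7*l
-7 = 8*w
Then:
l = -5/28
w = -7/8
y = -21/8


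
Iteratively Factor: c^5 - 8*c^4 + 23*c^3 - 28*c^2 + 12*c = (c - 1)*(c^4 - 7*c^3 + 16*c^2 - 12*c) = (c - 2)*(c - 1)*(c^3 - 5*c^2 + 6*c) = (c - 2)^2*(c - 1)*(c^2 - 3*c) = c*(c - 2)^2*(c - 1)*(c - 3)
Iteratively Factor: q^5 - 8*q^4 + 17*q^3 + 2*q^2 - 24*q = (q - 2)*(q^4 - 6*q^3 + 5*q^2 + 12*q) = (q - 4)*(q - 2)*(q^3 - 2*q^2 - 3*q) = q*(q - 4)*(q - 2)*(q^2 - 2*q - 3) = q*(q - 4)*(q - 2)*(q + 1)*(q - 3)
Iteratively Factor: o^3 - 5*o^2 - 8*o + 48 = (o + 3)*(o^2 - 8*o + 16) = (o - 4)*(o + 3)*(o - 4)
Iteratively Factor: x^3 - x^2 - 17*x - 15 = (x + 3)*(x^2 - 4*x - 5) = (x + 1)*(x + 3)*(x - 5)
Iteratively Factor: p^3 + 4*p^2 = (p + 4)*(p^2) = p*(p + 4)*(p)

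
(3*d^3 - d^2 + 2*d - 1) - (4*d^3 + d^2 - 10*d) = -d^3 - 2*d^2 + 12*d - 1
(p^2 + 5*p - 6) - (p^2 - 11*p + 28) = 16*p - 34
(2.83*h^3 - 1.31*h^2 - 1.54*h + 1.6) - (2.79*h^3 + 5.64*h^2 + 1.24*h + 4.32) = 0.04*h^3 - 6.95*h^2 - 2.78*h - 2.72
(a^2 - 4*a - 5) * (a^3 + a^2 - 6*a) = a^5 - 3*a^4 - 15*a^3 + 19*a^2 + 30*a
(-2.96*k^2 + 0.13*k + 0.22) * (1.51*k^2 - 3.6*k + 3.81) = -4.4696*k^4 + 10.8523*k^3 - 11.4134*k^2 - 0.2967*k + 0.8382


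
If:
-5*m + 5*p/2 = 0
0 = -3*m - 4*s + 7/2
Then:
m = 7/6 - 4*s/3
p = 7/3 - 8*s/3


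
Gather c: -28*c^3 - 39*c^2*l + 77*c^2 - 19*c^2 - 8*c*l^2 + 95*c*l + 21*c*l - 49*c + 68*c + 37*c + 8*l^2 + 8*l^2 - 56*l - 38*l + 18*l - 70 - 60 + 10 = -28*c^3 + c^2*(58 - 39*l) + c*(-8*l^2 + 116*l + 56) + 16*l^2 - 76*l - 120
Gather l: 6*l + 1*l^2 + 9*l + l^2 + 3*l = 2*l^2 + 18*l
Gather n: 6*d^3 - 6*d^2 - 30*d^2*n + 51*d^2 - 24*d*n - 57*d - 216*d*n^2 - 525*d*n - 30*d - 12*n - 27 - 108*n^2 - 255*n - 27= 6*d^3 + 45*d^2 - 87*d + n^2*(-216*d - 108) + n*(-30*d^2 - 549*d - 267) - 54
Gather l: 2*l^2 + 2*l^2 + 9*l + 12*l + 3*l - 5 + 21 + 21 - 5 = 4*l^2 + 24*l + 32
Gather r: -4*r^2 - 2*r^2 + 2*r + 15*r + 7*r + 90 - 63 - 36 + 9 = -6*r^2 + 24*r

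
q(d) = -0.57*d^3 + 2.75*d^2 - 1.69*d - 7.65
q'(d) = -1.71*d^2 + 5.5*d - 1.69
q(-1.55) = 3.70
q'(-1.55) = -14.32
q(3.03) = -3.38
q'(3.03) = -0.72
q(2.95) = -3.34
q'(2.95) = -0.35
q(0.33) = -7.93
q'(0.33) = -0.06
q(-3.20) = 44.60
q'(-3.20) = -36.80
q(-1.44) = 2.19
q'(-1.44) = -13.16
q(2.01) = -4.57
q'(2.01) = 2.46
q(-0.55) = -5.79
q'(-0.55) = -5.23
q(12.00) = -616.89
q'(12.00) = -181.93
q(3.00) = -3.36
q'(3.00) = -0.58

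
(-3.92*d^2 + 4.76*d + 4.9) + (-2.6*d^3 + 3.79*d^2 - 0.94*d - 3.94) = -2.6*d^3 - 0.13*d^2 + 3.82*d + 0.96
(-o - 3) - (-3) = -o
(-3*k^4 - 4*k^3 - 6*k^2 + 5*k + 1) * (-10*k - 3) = 30*k^5 + 49*k^4 + 72*k^3 - 32*k^2 - 25*k - 3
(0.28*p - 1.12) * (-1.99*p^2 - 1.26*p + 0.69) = -0.5572*p^3 + 1.876*p^2 + 1.6044*p - 0.7728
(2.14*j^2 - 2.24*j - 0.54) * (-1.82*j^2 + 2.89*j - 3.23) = -3.8948*j^4 + 10.2614*j^3 - 12.403*j^2 + 5.6746*j + 1.7442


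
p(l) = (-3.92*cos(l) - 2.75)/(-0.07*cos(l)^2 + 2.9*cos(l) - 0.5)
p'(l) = (-0.14*sin(l)*cos(l) + 2.9*sin(l))*(-3.92*cos(l) - 2.75)/(-0.07*cos(l)^2 + 2.9*cos(l) - 0.5)^2 + 3.92*sin(l)/(-0.07*cos(l)^2 + 2.9*cos(l) - 0.5) = (0.2744*cos(l)^2 + 0.385*cos(l) - 9.935)*sin(l)/(0.0049*cos(l)^4 - 0.406*cos(l)^3 + 8.48*cos(l)^2 - 2.9*cos(l) + 0.25)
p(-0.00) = -2.86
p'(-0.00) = 0.00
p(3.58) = -0.25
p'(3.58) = 0.42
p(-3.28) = -0.33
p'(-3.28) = -0.12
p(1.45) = 21.26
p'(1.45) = -427.19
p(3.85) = -0.08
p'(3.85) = 0.87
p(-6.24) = -2.86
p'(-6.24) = -0.07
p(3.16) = -0.34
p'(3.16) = 0.02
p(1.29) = -12.86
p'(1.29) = -105.92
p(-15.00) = -0.08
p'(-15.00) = 0.87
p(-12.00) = -3.19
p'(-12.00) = -1.40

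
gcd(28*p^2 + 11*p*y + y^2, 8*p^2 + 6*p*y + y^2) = 4*p + y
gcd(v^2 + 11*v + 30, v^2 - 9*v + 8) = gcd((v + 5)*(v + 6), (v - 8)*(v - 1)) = 1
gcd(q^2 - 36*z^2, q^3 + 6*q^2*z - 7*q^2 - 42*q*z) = q + 6*z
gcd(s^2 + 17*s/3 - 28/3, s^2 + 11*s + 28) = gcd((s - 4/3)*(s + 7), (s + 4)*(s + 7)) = s + 7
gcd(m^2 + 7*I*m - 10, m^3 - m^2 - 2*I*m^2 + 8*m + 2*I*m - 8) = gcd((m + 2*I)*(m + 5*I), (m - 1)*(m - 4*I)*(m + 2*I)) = m + 2*I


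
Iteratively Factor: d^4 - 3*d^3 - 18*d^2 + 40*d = (d - 5)*(d^3 + 2*d^2 - 8*d) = (d - 5)*(d + 4)*(d^2 - 2*d) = d*(d - 5)*(d + 4)*(d - 2)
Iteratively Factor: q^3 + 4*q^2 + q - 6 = (q + 2)*(q^2 + 2*q - 3) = (q - 1)*(q + 2)*(q + 3)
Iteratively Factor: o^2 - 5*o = (o - 5)*(o)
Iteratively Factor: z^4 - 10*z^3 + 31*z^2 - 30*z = (z)*(z^3 - 10*z^2 + 31*z - 30) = z*(z - 2)*(z^2 - 8*z + 15) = z*(z - 5)*(z - 2)*(z - 3)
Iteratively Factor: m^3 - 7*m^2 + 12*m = (m - 4)*(m^2 - 3*m) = (m - 4)*(m - 3)*(m)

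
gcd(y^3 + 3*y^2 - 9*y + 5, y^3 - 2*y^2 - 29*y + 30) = y^2 + 4*y - 5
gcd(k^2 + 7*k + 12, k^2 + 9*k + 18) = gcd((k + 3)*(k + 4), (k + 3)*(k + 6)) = k + 3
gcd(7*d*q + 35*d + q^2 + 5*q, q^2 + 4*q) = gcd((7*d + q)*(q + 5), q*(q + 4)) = 1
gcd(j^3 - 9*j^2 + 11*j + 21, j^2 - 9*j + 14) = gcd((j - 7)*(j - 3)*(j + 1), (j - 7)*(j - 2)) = j - 7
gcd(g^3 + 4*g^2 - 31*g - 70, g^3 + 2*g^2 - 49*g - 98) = g^2 + 9*g + 14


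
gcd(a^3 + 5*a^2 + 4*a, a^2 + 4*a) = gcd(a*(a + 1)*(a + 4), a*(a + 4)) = a^2 + 4*a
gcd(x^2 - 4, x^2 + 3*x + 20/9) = 1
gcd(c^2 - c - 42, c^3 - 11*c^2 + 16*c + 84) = c - 7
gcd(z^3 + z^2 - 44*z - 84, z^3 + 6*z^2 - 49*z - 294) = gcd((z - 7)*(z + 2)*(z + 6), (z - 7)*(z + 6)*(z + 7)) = z^2 - z - 42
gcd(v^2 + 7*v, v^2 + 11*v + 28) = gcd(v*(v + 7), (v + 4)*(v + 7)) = v + 7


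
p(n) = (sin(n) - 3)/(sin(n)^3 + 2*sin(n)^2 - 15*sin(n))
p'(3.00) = 9.93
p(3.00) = 1.38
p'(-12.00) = -0.58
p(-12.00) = 0.34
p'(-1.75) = 0.03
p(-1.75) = -0.25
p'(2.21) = 0.18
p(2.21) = 0.21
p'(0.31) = -2.04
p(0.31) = 0.62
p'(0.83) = -0.24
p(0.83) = 0.24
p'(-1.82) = 0.05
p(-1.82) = -0.26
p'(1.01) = -0.15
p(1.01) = 0.20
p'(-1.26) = -0.06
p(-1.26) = -0.26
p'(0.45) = -0.95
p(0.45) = 0.42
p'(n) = (sin(n) - 3)*(-3*sin(n)^2*cos(n) - 4*sin(n)*cos(n) + 15*cos(n))/(sin(n)^3 + 2*sin(n)^2 - 15*sin(n))^2 + cos(n)/(sin(n)^3 + 2*sin(n)^2 - 15*sin(n))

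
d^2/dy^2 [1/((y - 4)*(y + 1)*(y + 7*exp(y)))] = (-7*(y - 4)^2*(y + 1)^2*(y + 7*exp(y))*exp(y) + 2*(y - 4)^2*(y + 1)^2*(7*exp(y) + 1)^2 + 2*(y - 4)^2*(y + 1)*(y + 7*exp(y))*(7*exp(y) + 1) + 2*(y - 4)^2*(y + 7*exp(y))^2 + 2*(y - 4)*(y + 1)^2*(y + 7*exp(y))*(7*exp(y) + 1) + 2*(y - 4)*(y + 1)*(y + 7*exp(y))^2 + 2*(y + 1)^2*(y + 7*exp(y))^2)/((y - 4)^3*(y + 1)^3*(y + 7*exp(y))^3)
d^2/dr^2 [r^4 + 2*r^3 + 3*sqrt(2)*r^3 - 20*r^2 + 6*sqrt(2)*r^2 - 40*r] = 12*r^2 + 12*r + 18*sqrt(2)*r - 40 + 12*sqrt(2)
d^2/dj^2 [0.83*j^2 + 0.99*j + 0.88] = 1.66000000000000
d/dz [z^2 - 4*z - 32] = 2*z - 4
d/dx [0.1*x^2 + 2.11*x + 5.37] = 0.2*x + 2.11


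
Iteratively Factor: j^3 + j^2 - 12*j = (j + 4)*(j^2 - 3*j) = (j - 3)*(j + 4)*(j)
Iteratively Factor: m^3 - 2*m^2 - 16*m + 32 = (m - 2)*(m^2 - 16) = (m - 2)*(m + 4)*(m - 4)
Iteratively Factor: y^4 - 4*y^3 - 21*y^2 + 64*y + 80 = (y - 5)*(y^3 + y^2 - 16*y - 16) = (y - 5)*(y + 1)*(y^2 - 16) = (y - 5)*(y + 1)*(y + 4)*(y - 4)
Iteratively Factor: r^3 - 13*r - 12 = (r + 1)*(r^2 - r - 12) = (r + 1)*(r + 3)*(r - 4)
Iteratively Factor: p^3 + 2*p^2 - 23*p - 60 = (p + 4)*(p^2 - 2*p - 15) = (p + 3)*(p + 4)*(p - 5)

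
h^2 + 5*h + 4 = (h + 1)*(h + 4)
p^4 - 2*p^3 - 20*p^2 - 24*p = p*(p - 6)*(p + 2)^2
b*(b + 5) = b^2 + 5*b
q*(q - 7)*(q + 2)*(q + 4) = q^4 - q^3 - 34*q^2 - 56*q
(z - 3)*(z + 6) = z^2 + 3*z - 18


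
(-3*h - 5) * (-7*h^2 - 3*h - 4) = 21*h^3 + 44*h^2 + 27*h + 20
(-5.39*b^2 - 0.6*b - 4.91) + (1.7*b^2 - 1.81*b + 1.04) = -3.69*b^2 - 2.41*b - 3.87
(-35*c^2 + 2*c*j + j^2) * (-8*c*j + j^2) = 280*c^3*j - 51*c^2*j^2 - 6*c*j^3 + j^4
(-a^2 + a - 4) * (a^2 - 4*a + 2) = -a^4 + 5*a^3 - 10*a^2 + 18*a - 8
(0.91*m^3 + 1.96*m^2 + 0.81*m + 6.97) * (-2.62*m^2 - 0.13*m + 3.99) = -2.3842*m^5 - 5.2535*m^4 + 1.2539*m^3 - 10.5463*m^2 + 2.3258*m + 27.8103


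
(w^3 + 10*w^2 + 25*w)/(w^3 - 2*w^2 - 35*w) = (w + 5)/(w - 7)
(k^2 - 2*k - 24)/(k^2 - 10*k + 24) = (k + 4)/(k - 4)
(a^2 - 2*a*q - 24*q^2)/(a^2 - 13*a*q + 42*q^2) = (-a - 4*q)/(-a + 7*q)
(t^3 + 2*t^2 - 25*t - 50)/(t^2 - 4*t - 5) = (t^2 + 7*t + 10)/(t + 1)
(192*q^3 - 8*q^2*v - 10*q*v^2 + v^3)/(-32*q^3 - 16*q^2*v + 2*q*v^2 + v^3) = (-48*q^2 + 14*q*v - v^2)/(8*q^2 + 2*q*v - v^2)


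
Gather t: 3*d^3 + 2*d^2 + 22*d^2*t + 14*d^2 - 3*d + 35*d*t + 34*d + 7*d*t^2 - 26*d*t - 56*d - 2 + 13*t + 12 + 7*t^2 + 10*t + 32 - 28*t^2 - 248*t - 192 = 3*d^3 + 16*d^2 - 25*d + t^2*(7*d - 21) + t*(22*d^2 + 9*d - 225) - 150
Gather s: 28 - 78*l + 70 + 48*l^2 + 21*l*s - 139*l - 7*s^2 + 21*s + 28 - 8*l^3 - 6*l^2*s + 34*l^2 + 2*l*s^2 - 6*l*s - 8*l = -8*l^3 + 82*l^2 - 225*l + s^2*(2*l - 7) + s*(-6*l^2 + 15*l + 21) + 126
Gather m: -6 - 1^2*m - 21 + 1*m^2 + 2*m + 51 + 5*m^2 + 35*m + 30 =6*m^2 + 36*m + 54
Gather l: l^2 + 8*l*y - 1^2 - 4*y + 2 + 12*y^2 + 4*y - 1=l^2 + 8*l*y + 12*y^2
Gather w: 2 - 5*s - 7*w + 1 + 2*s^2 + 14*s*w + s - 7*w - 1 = 2*s^2 - 4*s + w*(14*s - 14) + 2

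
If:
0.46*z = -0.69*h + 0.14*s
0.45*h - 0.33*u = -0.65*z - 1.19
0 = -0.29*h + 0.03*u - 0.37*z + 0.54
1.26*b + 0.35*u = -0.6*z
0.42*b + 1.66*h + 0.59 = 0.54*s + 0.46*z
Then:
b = -0.70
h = 5.53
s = 19.55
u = 6.53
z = -2.35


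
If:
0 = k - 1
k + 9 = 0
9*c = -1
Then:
No Solution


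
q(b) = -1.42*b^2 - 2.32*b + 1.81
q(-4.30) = -14.47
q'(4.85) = -16.09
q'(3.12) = -11.18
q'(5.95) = -19.22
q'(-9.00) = 23.24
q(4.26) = -33.84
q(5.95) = -62.27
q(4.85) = -42.84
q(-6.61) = -44.90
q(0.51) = 0.26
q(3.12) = -19.25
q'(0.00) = -2.32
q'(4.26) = -14.42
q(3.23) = -20.50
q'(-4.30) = 9.89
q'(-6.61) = 16.45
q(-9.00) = -92.33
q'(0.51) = -3.77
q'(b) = -2.84*b - 2.32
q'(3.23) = -11.49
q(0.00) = 1.81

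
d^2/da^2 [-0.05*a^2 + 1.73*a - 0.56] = -0.100000000000000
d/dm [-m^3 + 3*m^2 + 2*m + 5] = -3*m^2 + 6*m + 2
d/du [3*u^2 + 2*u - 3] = 6*u + 2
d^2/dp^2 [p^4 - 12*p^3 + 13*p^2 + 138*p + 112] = 12*p^2 - 72*p + 26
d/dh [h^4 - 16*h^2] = 4*h*(h^2 - 8)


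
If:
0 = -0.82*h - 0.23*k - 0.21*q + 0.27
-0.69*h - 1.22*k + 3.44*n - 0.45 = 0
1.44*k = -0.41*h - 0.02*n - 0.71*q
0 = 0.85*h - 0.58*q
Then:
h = 0.30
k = -0.30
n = 0.08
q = 0.44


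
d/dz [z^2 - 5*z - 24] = 2*z - 5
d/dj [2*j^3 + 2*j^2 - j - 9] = 6*j^2 + 4*j - 1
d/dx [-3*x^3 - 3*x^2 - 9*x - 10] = -9*x^2 - 6*x - 9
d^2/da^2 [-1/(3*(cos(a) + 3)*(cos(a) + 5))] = 2*(2*sin(a)^4 - 3*sin(a)^2 - 75*cos(a) + 3*cos(3*a) - 48)/(3*(cos(a) + 3)^3*(cos(a) + 5)^3)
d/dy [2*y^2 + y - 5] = 4*y + 1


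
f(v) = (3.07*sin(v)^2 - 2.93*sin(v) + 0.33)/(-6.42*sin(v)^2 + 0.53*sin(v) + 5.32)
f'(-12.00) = -0.05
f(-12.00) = -0.10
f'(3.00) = 0.39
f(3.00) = 0.00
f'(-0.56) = -3.27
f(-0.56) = 0.85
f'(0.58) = -0.04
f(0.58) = -0.10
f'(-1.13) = -159.88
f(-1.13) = -13.37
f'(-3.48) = 0.22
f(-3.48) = -0.06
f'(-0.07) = -0.67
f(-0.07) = 0.10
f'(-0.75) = -9.17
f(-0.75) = 1.90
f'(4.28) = 129.02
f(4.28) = -12.16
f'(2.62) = 0.09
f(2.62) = -0.09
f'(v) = (6.14*sin(v)*cos(v) - 2.93*cos(v))/(-6.42*sin(v)^2 + 0.53*sin(v) + 5.32) + (12.84*sin(v)*cos(v) - 0.53*cos(v))*(3.07*sin(v)^2 - 2.93*sin(v) + 0.33)/(-6.42*sin(v)^2 + 0.53*sin(v) + 5.32)^2 = (-17.1835*sin(v)^2 + 36.902*sin(v) - 15.7625)*cos(v)/(41.2164*sin(v)^4 - 6.8052*sin(v)^3 - 68.0279*sin(v)^2 + 5.6392*sin(v) + 28.3024)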